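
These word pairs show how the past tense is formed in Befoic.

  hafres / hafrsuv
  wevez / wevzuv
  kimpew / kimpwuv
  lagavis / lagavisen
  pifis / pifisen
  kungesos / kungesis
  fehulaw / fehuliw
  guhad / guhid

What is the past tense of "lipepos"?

lipepis

hafres and lagavis both end in -s yet inflect differently (hafrsuv, lagavisen), so the final letter is not what conditions the rule; the last vowel is.
"lipepos" has last vowel 'o'. The one such stem in the data (kungesos → kungesis) changes the last vowel to 'i' (as do fehulaw, guhad), so the same rule applies.
So lipepos → lipepis.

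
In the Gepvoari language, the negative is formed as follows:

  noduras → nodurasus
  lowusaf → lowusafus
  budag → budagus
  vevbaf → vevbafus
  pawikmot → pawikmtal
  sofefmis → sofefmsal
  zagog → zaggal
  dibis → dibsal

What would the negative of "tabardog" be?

tabardgal

"tabardog" has last vowel 'o'. The stems whose last vowel is 'o' (zagog → zaggal, pawikmot → pawikmtal) delete the last vowel and add -al.
So tabardog → tabardgal.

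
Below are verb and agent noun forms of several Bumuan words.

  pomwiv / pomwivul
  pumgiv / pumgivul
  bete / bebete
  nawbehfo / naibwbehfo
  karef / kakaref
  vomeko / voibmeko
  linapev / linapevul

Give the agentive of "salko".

saiblko

linapev and bete both have last vowel 'e' yet inflect differently (linapevul, bebete), so the last vowel is not what conditions the rule; the final letter is.
"salko" ends in -o. The stems ending in -o (vomeko → voibmeko, nawbehfo → naibwbehfo) insert -ib- after the first vowel.
The other patterns: stems ending in -v add -ul; stems ending in -e or -f repeat the first consonant+vowel as a prefix.
So salko → saiblko.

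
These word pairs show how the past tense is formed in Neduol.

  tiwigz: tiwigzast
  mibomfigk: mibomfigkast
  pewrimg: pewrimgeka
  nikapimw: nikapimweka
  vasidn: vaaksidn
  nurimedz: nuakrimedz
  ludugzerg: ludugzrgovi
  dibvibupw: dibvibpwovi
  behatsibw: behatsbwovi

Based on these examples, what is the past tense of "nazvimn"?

tiwigz and nurimedz both end in -z yet inflect differently (tiwigzast, nuakrimedz), so the final letter is not what conditions the rule; the second-to-last letter is.
"nazvimn" has second-to-last letter 'm'. The stems whose second-to-last letter is 'm' (pewrimg → pewrimgeka, nikapimw → nikapimweka) add -eka.
The other patterns: stems whose second-to-last letter is 'g' add -ast; stems whose second-to-last letter is 'd' insert -ak- after the first vowel; stems whose second-to-last letter is 'b', 'p' or 'r' delete the last vowel and add -ovi.
So nazvimn → nazvimneka.

nazvimneka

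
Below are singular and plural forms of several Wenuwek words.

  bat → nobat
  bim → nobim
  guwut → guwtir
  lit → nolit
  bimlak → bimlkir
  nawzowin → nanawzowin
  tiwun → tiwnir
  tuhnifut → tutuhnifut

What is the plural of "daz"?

nodaz

bat and guwut both end in -t yet inflect differently (nobat, guwtir), so the final letter is not what conditions the rule; the number of vowels is.
"daz" has 1 vowel. The stems with 1 vowel (bat → nobat, bim → nobim, lit → nolit) add the prefix no-.
The other patterns: stems with 2 vowels delete the last vowel and add -ir; stems with 3 vowels repeat the first consonant+vowel as a prefix.
So daz → nodaz.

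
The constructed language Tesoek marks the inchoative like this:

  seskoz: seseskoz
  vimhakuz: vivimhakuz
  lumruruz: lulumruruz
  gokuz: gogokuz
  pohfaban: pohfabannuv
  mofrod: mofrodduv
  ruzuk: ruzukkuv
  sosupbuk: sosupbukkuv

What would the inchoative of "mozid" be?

seskoz and mofrod both have last vowel 'o' yet inflect differently (seseskoz, mofrodduv), so the last vowel is not what conditions the rule; the final letter is.
"mozid" ends in -d. The one such stem in the data (mofrod → mofrodduv) doubles the final consonant and adds -uv (as do pohfaban, ruzuk), so the same rule applies.
The other pattern: stems ending in -z repeat the first consonant+vowel as a prefix.
So mozid → mozidduv.

mozidduv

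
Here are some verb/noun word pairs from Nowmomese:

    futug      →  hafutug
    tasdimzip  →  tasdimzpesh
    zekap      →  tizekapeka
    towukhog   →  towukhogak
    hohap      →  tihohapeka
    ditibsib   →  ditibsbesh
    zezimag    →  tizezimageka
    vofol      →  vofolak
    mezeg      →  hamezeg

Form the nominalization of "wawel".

"wawel" has last vowel 'e'. The one such stem in the data (mezeg → hamezeg) adds the prefix ha-, so the same rule applies.
The other patterns: stems whose last vowel is 'a' add ti- … -eka around the stem; stems whose last vowel is 'o' add -ak; stems whose last vowel is 'i' delete the last vowel and add -esh.
So wawel → hawawel.

hawawel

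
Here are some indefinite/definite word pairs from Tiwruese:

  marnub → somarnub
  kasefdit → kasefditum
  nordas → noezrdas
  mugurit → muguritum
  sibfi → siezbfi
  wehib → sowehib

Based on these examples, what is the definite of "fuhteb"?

"fuhteb" ends in -b. The stems ending in -b (wehib → sowehib, marnub → somarnub) add the prefix so-.
So fuhteb → sofuhteb.

sofuhteb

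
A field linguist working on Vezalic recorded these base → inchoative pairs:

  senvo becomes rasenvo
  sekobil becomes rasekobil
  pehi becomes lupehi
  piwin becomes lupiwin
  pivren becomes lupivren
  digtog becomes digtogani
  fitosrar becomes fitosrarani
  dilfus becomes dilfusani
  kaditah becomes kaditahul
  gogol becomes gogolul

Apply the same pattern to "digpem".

sekobil and gogol both end in -l yet inflect differently (rasekobil, gogolul), so the final letter is not what conditions the rule; the first letter is.
"digpem" begins with d-. The stems beginning with d- (digtog → digtogani, dilfus → dilfusani) add -ani.
So digpem → digpemani.

digpemani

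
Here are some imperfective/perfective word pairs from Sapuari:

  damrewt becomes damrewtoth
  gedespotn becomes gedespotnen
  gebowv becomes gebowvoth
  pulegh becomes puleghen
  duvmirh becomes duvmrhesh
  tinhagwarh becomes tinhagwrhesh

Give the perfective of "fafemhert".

tinhagwarh and pulegh both end in -h yet inflect differently (tinhagwrhesh, puleghen), so the final letter is not what conditions the rule; the second-to-last letter is.
"fafemhert" has second-to-last letter 'r'. The stems whose second-to-last letter is 'r' (tinhagwarh → tinhagwrhesh, duvmirh → duvmrhesh) delete the last vowel and add -esh.
So fafemhert → fafemhrtesh.

fafemhrtesh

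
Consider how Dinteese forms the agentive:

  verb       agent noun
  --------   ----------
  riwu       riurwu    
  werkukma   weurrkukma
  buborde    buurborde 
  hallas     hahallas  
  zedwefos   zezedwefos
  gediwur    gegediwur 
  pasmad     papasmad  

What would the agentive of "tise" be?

tiurse

"tise" ends in a vowel. The stems ending in a vowel (riwu → riurwu, werkukma → weurrkukma, buborde → buurborde) insert -ur- after the first vowel.
The other pattern: stems ending in a consonant repeat the first consonant+vowel as a prefix.
So tise → tiurse.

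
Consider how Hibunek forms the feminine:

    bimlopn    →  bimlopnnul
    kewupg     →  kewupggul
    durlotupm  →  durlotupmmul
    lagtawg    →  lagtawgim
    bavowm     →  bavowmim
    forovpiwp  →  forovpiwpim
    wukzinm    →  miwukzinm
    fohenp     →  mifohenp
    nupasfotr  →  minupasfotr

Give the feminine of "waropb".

waropbbul

kewupg and lagtawg both end in -g yet inflect differently (kewupggul, lagtawgim), so the final letter is not what conditions the rule; the second-to-last letter is.
"waropb" has second-to-last letter 'p'. The stems whose second-to-last letter is 'p' (bimlopn → bimlopnnul, kewupg → kewupggul, durlotupm → durlotupmmul) double the final consonant and add -ul.
So waropb → waropbbul.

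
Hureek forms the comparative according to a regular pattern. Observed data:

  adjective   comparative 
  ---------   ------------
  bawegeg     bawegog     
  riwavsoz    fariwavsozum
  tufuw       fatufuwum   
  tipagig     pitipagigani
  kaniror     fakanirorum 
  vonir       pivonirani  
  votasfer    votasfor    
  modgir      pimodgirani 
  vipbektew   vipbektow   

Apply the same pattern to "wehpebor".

tipagig and bawegeg both end in -g yet inflect differently (pitipagigani, bawegog), so the final letter is not what conditions the rule; the last vowel is.
"wehpebor" has last vowel 'o'. The stems whose last vowel is 'o' (riwavsoz → fariwavsozum, kaniror → fakanirorum) add fa- … -um around the stem.
The other patterns: stems whose last vowel is 'i' add pi- … -ani around the stem; stems whose last vowel is 'e' change the last vowel to 'o'.
So wehpebor → fawehpeborum.

fawehpeborum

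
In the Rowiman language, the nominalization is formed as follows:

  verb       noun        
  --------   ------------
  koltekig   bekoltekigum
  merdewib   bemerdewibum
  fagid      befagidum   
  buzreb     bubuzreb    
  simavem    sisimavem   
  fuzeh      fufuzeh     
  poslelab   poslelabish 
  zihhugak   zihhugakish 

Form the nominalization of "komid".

merdewib and buzreb both end in -b yet inflect differently (bemerdewibum, bubuzreb), so the final letter is not what conditions the rule; the last vowel is.
"komid" has last vowel 'i'. The stems whose last vowel is 'i' (koltekig → bekoltekigum, merdewib → bemerdewibum, fagid → befagidum) add be- … -um around the stem.
The other patterns: stems whose last vowel is 'e' repeat the first consonant+vowel as a prefix; stems whose last vowel is 'a' add -ish.
So komid → bekomidum.

bekomidum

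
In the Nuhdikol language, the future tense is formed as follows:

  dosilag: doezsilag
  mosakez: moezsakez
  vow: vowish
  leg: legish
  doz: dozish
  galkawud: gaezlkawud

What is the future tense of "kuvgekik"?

leg and dosilag both end in -g yet inflect differently (legish, doezsilag), so the final letter is not what conditions the rule; the number of vowels is.
"kuvgekik" has 3 vowels. The stems with 3 vowels (galkawud → gaezlkawud, dosilag → doezsilag, mosakez → moezsakez) insert -ez- after the first vowel.
The other pattern: stems with 1 vowel add -ish.
So kuvgekik → kuezvgekik.

kuezvgekik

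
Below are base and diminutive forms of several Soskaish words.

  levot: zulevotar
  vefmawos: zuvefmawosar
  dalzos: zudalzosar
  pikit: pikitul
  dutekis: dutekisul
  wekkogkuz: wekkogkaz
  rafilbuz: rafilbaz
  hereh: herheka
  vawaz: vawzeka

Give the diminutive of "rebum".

levot and pikit both end in -t yet inflect differently (zulevotar, pikitul), so the final letter is not what conditions the rule; the last vowel is.
"rebum" has last vowel 'u'. The stems whose last vowel is 'u' (wekkogkuz → wekkogkaz, rafilbuz → rafilbaz) change the last vowel to 'a'.
The other patterns: stems whose last vowel is 'o' add zu- … -ar around the stem; stems whose last vowel is 'i' add -ul; stems whose last vowel is 'a' or 'e' delete the last vowel and add -eka.
So rebum → rebam.

rebam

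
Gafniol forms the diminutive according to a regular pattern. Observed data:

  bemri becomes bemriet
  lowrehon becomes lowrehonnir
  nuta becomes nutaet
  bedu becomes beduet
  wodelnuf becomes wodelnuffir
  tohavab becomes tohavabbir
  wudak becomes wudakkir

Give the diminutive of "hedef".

"hedef" ends in a consonant. The stems ending in a consonant (lowrehon → lowrehonnir, wudak → wudakkir, tohavab → tohavabbir) double the final consonant and add -ir.
So hedef → hedeffir.

hedeffir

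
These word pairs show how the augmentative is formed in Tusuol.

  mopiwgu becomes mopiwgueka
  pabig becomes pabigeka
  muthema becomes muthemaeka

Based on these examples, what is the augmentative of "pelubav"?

Every pair shown (mopiwgu → mopiwgueka, pabig → pabigeka, muthema → muthemaeka) follows the same rule: add -eka.
So pelubav → pelubaveka.

pelubaveka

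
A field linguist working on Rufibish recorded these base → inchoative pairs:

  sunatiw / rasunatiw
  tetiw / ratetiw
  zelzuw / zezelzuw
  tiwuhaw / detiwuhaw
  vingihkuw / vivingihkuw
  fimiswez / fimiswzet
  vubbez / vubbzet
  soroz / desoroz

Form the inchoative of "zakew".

zelzuw and sunatiw both end in -w yet inflect differently (zezelzuw, rasunatiw), so the final letter is not what conditions the rule; the last vowel is.
"zakew" has last vowel 'e'. The stems whose last vowel is 'e' (fimiswez → fimiswzet, vubbez → vubbzet) delete the last vowel and add -et.
The other patterns: stems whose last vowel is 'u' repeat the first consonant+vowel as a prefix; stems whose last vowel is 'i' add the prefix ra-; stems whose last vowel is 'a' or 'o' add the prefix de-.
So zakew → zakwet.

zakwet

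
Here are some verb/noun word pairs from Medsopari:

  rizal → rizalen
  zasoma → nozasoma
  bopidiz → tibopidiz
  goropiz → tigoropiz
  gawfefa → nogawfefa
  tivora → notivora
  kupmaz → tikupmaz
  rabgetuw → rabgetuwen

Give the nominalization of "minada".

nominada

kupmaz and zasoma both have last vowel 'a' yet inflect differently (tikupmaz, nozasoma), so the last vowel is not what conditions the rule; the final letter is.
"minada" ends in -a. The stems ending in -a (zasoma → nozasoma, gawfefa → nogawfefa, tivora → notivora) add the prefix no-.
So minada → nominada.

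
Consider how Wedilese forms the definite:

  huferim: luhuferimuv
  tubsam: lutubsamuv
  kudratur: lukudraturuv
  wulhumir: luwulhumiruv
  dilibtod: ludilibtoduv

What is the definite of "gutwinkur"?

Every pair shown (huferim → luhuferimuv, tubsam → lutubsamuv, kudratur → lukudraturuv, …) follows the same rule: add lu- … -uv around the stem.
So gutwinkur → lugutwinkuruv.

lugutwinkuruv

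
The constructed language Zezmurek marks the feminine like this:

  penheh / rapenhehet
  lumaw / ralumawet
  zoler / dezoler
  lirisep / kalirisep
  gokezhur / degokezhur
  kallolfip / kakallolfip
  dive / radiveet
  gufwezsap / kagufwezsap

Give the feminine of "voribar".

"voribar" ends in -r. The stems ending in -r (zoler → dezoler, gokezhur → degokezhur) add the prefix de-.
The other patterns: stems ending in -p add the prefix ka-; stems ending in -e, -h or -w add ra- … -et around the stem.
So voribar → devoribar.

devoribar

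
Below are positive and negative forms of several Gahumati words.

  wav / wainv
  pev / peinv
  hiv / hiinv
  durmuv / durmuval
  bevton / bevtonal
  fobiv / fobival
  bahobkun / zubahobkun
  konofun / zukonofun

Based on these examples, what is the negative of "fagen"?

wav and durmuv both end in -v yet inflect differently (wainv, durmuval), so the final letter is not what conditions the rule; the number of vowels is.
"fagen" has 2 vowels. The stems with 2 vowels (durmuv → durmuval, bevton → bevtonal, fobiv → fobival) add -al.
The other patterns: stems with 1 vowel insert -in- after the first vowel; stems with 3 vowels add the prefix zu-.
So fagen → fagenal.

fagenal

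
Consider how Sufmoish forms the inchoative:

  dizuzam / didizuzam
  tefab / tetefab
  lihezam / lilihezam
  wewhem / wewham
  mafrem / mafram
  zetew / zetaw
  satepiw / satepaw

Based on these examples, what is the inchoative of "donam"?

dodonam

dizuzam and wewhem both end in -m yet inflect differently (didizuzam, wewham), so the final letter is not what conditions the rule; the last vowel is.
"donam" has last vowel 'a'. The stems whose last vowel is 'a' (dizuzam → didizuzam, tefab → tetefab, lihezam → lilihezam) repeat the first consonant+vowel as a prefix.
So donam → dodonam.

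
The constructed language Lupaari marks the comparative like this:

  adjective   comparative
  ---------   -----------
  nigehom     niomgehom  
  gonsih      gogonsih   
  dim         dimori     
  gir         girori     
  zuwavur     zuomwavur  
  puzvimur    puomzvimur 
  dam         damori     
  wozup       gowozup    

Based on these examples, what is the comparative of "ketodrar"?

keomtodrar

dam and nigehom both end in -m yet inflect differently (damori, niomgehom), so the final letter is not what conditions the rule; the number of vowels is.
"ketodrar" has 3 vowels. The stems with 3 vowels (nigehom → niomgehom, puzvimur → puomzvimur, zuwavur → zuomwavur) insert -om- after the first vowel.
So ketodrar → keomtodrar.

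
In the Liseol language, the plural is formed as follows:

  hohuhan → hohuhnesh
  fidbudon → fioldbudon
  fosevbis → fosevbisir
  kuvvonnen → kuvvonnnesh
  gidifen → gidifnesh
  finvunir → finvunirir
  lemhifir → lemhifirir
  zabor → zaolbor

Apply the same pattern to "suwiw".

suwiwir

"suwiw" has last vowel 'i'. The stems whose last vowel is 'i' (fosevbis → fosevbisir, lemhifir → lemhifirir, finvunir → finvunirir) add -ir.
So suwiw → suwiwir.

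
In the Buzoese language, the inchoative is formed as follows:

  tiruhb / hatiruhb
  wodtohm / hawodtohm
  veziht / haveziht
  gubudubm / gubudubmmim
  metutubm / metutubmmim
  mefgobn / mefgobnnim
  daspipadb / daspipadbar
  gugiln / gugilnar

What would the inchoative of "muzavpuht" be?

wodtohm and gubudubm both end in -m yet inflect differently (hawodtohm, gubudubmmim), so the final letter is not what conditions the rule; the second-to-last letter is.
"muzavpuht" has second-to-last letter 'h'. The stems whose second-to-last letter is 'h' (tiruhb → hatiruhb, wodtohm → hawodtohm, veziht → haveziht) add the prefix ha-.
The other patterns: stems whose second-to-last letter is 'b' double the final consonant and add -im; stems whose second-to-last letter is 'd' or 'l' add -ar.
So muzavpuht → hamuzavpuht.

hamuzavpuht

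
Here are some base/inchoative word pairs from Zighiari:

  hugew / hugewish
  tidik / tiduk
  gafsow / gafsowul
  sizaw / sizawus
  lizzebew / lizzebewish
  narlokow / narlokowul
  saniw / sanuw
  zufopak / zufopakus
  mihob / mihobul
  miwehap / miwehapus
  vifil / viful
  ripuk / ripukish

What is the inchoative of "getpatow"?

getpatowul

tidik and zufopak both end in -k yet inflect differently (tiduk, zufopakus), so the final letter is not what conditions the rule; the last vowel is.
"getpatow" has last vowel 'o'. The stems whose last vowel is 'o' (gafsow → gafsowul, narlokow → narlokowul, mihob → mihobul) add -ul.
The other patterns: stems whose last vowel is 'i' change the last vowel to 'u'; stems whose last vowel is 'a' add -us; stems whose last vowel is 'e' or 'u' add -ish.
So getpatow → getpatowul.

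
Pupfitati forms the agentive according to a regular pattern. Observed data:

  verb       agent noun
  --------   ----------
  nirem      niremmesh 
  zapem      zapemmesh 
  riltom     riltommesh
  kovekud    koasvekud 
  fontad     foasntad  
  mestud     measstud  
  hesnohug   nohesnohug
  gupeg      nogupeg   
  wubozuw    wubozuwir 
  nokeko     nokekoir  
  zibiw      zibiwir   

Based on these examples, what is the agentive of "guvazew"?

guvazewir

kovekud and hesnohug both have last vowel 'u' yet inflect differently (koasvekud, nohesnohug), so the last vowel is not what conditions the rule; the final letter is.
"guvazew" ends in -w. The stems ending in -w (wubozuw → wubozuwir, zibiw → zibiwir) add -ir.
The other patterns: stems ending in -m double the final consonant and add -esh; stems ending in -d insert -as- after the first vowel; stems ending in -g add the prefix no-.
So guvazew → guvazewir.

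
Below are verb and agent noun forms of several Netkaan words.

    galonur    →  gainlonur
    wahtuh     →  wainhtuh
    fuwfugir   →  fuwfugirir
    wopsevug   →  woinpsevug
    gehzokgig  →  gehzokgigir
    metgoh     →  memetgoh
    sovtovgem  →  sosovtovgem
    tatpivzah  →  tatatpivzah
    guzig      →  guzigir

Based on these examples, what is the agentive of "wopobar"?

wowopobar

"wopobar" has last vowel 'a'. The one such stem in the data (tatpivzah → tatatpivzah) repeats the first consonant+vowel as a prefix (as do sovtovgem, metgoh), so the same rule applies.
The other patterns: stems whose last vowel is 'u' insert -in- after the first vowel; stems whose last vowel is 'i' add -ir.
So wopobar → wowopobar.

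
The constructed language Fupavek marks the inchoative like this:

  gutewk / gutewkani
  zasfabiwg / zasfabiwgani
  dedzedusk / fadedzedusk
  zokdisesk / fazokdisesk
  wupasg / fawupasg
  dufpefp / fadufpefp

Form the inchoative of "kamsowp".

kamsowpani

gutewk and dedzedusk both end in -k yet inflect differently (gutewkani, fadedzedusk), so the final letter is not what conditions the rule; the second-to-last letter is.
"kamsowp" has second-to-last letter 'w'. The stems whose second-to-last letter is 'w' (gutewk → gutewkani, zasfabiwg → zasfabiwgani) add -ani.
The other pattern: stems whose second-to-last letter is 'f' or 's' add the prefix fa-.
So kamsowp → kamsowpani.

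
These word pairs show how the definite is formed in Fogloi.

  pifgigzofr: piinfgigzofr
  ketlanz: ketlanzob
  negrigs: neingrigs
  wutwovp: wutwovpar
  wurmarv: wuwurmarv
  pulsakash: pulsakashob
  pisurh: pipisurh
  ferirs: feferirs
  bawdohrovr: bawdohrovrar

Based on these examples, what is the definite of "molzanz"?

molzanzob

"molzanz" has second-to-last letter 'n'. The one such stem in the data (ketlanz → ketlanzob) adds -ob, so the same rule applies.
The other patterns: stems whose second-to-last letter is 'r' repeat the first consonant+vowel as a prefix; stems whose second-to-last letter is 'v' add -ar; stems whose second-to-last letter is 'f' or 'g' insert -in- after the first vowel.
So molzanz → molzanzob.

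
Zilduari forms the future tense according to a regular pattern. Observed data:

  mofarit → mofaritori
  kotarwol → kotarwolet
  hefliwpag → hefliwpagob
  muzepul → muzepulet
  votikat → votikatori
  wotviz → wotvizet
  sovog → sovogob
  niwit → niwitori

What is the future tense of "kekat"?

votikat and hefliwpag both have last vowel 'a' yet inflect differently (votikatori, hefliwpagob), so the last vowel is not what conditions the rule; the final letter is.
"kekat" ends in -t. The stems ending in -t (votikat → votikatori, mofarit → mofaritori, niwit → niwitori) add -ori.
The other patterns: stems ending in -g add -ob; stems ending in -l or -z add -et.
So kekat → kekatori.

kekatori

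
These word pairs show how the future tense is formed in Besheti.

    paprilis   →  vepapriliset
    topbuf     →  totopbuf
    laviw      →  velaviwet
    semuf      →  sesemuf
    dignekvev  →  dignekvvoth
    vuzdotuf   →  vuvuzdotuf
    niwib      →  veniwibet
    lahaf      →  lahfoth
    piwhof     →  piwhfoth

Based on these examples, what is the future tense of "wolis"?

"wolis" has last vowel 'i'. The stems whose last vowel is 'i' (paprilis → vepapriliset, laviw → velaviwet, niwib → veniwibet) add ve- … -et around the stem.
The other patterns: stems whose last vowel is 'u' repeat the first consonant+vowel as a prefix; stems whose last vowel is 'a', 'e' or 'o' delete the last vowel and add -oth.
So wolis → vewoliset.

vewoliset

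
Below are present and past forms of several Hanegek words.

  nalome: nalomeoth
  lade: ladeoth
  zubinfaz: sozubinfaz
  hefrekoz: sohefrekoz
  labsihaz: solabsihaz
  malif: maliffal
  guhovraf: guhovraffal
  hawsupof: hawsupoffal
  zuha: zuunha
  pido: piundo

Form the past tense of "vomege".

"vomege" ends in -e. The stems ending in -e (nalome → nalomeoth, lade → ladeoth) add -oth.
So vomege → vomegeoth.

vomegeoth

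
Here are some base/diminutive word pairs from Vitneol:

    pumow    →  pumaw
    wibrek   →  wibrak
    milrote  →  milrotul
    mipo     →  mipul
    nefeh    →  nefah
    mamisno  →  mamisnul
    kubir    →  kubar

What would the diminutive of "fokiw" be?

"fokiw" ends in a consonant. The stems ending in a consonant (kubir → kubar, nefeh → nefah, wibrek → wibrak) change the last vowel to 'a'.
So fokiw → fokaw.

fokaw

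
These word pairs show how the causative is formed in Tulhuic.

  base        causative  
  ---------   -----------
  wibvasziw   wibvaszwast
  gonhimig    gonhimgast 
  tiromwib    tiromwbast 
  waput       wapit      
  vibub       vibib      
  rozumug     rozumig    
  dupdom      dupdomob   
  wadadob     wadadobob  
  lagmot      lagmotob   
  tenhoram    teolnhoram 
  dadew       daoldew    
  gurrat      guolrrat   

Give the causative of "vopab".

tiromwib and vibub both end in -b yet inflect differently (tiromwbast, vibib), so the final letter is not what conditions the rule; the last vowel is.
"vopab" has last vowel 'a'. The stems whose last vowel is 'a' (tenhoram → teolnhoram, gurrat → guolrrat) insert -ol- after the first vowel.
The other patterns: stems whose last vowel is 'i' delete the last vowel and add -ast; stems whose last vowel is 'u' change the last vowel to 'i'; stems whose last vowel is 'o' add -ob.
So vopab → voolpab.

voolpab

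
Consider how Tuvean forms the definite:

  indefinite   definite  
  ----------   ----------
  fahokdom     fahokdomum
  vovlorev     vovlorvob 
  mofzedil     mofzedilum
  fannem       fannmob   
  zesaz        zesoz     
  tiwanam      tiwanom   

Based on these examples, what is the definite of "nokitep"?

nokitpob

tiwanam and fannem both end in -m yet inflect differently (tiwanom, fannmob), so the final letter is not what conditions the rule; the last vowel is.
"nokitep" has last vowel 'e'. The stems whose last vowel is 'e' (fannem → fannmob, vovlorev → vovlorvob) delete the last vowel and add -ob.
The other patterns: stems whose last vowel is 'a' change the last vowel to 'o'; stems whose last vowel is 'i' or 'o' add -um.
So nokitep → nokitpob.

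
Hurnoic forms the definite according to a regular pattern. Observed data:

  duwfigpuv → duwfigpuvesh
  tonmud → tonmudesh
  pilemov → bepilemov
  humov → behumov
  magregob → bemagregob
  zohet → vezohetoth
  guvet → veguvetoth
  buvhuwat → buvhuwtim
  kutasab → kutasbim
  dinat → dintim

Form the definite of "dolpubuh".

"dolpubuh" has last vowel 'u'. The stems whose last vowel is 'u' (duwfigpuv → duwfigpuvesh, tonmud → tonmudesh) add -esh.
So dolpubuh → dolpubuhesh.

dolpubuhesh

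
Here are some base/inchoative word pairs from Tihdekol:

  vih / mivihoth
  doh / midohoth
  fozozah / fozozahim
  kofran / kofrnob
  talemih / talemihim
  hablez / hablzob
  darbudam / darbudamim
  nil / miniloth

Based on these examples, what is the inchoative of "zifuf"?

doh and fozozah both end in -h yet inflect differently (midohoth, fozozahim), so the final letter is not what conditions the rule; the number of vowels is.
"zifuf" has 2 vowels. The stems with 2 vowels (hablez → hablzob, kofran → kofrnob) delete the last vowel and add -ob.
So zifuf → ziffob.

ziffob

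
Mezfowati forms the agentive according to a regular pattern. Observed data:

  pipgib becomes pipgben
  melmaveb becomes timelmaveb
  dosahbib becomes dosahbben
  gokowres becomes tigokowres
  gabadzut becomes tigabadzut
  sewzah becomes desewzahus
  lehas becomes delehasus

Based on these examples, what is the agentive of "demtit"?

dosahbib and melmaveb both end in -b yet inflect differently (dosahbben, timelmaveb), so the final letter is not what conditions the rule; the last vowel is.
"demtit" has last vowel 'i'. The stems whose last vowel is 'i' (dosahbib → dosahbben, pipgib → pipgben) delete the last vowel and add -en.
The other patterns: stems whose last vowel is 'e' or 'u' add the prefix ti-; stems whose last vowel is 'a' add de- … -us around the stem.
So demtit → demtten.

demtten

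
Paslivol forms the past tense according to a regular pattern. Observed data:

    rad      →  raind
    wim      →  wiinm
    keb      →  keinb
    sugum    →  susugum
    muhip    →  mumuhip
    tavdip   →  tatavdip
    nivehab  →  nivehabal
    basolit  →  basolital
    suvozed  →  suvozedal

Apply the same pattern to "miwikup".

wim and sugum both end in -m yet inflect differently (wiinm, susugum), so the final letter is not what conditions the rule; the number of vowels is.
"miwikup" has 3 vowels. The stems with 3 vowels (nivehab → nivehabal, basolit → basolital, suvozed → suvozedal) add -al.
The other patterns: stems with 1 vowel insert -in- after the first vowel; stems with 2 vowels repeat the first consonant+vowel as a prefix.
So miwikup → miwikupal.

miwikupal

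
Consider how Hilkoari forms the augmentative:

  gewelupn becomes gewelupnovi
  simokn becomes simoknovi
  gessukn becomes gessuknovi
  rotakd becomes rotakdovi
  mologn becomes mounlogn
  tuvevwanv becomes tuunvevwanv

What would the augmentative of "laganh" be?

launganh

"laganh" has second-to-last letter 'n'. The one such stem in the data (tuvevwanv → tuunvevwanv) inserts -un- after the first vowel (as does mologn), so the same rule applies.
The other pattern: stems whose second-to-last letter is 'k' or 'p' add -ovi.
So laganh → launganh.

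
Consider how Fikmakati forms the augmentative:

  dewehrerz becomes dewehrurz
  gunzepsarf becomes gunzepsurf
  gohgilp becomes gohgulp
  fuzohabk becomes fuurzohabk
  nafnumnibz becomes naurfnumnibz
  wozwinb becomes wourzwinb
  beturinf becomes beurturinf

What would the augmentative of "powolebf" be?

pourwolebf

dewehrerz and nafnumnibz both end in -z yet inflect differently (dewehrurz, naurfnumnibz), so the final letter is not what conditions the rule; the second-to-last letter is.
"powolebf" has second-to-last letter 'b'. The stems whose second-to-last letter is 'b' (fuzohabk → fuurzohabk, nafnumnibz → naurfnumnibz) insert -ur- after the first vowel.
The other pattern: stems whose second-to-last letter is 'l' or 'r' change the last vowel to 'u'.
So powolebf → pourwolebf.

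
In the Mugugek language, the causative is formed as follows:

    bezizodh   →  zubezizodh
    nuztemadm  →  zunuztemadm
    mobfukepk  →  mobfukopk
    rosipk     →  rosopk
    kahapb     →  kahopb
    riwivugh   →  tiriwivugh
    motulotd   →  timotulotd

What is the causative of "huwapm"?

bezizodh and riwivugh both end in -h yet inflect differently (zubezizodh, tiriwivugh), so the final letter is not what conditions the rule; the second-to-last letter is.
"huwapm" has second-to-last letter 'p'. The stems whose second-to-last letter is 'p' (mobfukepk → mobfukopk, rosipk → rosopk, kahapb → kahopb) change the last vowel to 'o'.
So huwapm → huwopm.

huwopm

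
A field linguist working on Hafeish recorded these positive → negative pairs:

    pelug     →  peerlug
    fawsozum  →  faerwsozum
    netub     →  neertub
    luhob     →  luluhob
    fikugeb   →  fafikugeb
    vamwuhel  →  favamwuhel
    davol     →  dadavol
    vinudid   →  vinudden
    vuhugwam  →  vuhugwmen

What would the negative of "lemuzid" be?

lemuzden

luhob and netub both end in -b yet inflect differently (luluhob, neertub), so the final letter is not what conditions the rule; the last vowel is.
"lemuzid" has last vowel 'i'. The one such stem in the data (vinudid → vinudden) deletes the last vowel and adds -en (as does vuhugwam), so the same rule applies.
So lemuzid → lemuzden.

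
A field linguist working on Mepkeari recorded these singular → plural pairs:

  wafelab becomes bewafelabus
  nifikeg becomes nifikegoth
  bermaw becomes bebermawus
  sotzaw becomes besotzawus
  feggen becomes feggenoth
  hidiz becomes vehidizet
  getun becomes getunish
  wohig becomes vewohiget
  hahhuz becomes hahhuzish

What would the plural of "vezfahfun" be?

vezfahfunish

wohig and nifikeg both end in -g yet inflect differently (vewohiget, nifikegoth), so the final letter is not what conditions the rule; the last vowel is.
"vezfahfun" has last vowel 'u'. The stems whose last vowel is 'u' (hahhuz → hahhuzish, getun → getunish) add -ish.
The other patterns: stems whose last vowel is 'i' add ve- … -et around the stem; stems whose last vowel is 'e' add -oth; stems whose last vowel is 'a' add be- … -us around the stem.
So vezfahfun → vezfahfunish.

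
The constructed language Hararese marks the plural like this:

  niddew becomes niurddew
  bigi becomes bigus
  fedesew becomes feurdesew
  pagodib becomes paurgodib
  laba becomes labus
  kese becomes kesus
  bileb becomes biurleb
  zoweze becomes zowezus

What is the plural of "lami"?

pagodib and bigi both have last vowel 'i' yet inflect differently (paurgodib, bigus), so the last vowel is not what conditions the rule; whether the stem ends in a vowel or a consonant is.
"lami" ends in a vowel. The stems ending in a vowel (laba → labus, bigi → bigus, zoweze → zowezus) drop the final letter and add -us.
So lami → lamus.

lamus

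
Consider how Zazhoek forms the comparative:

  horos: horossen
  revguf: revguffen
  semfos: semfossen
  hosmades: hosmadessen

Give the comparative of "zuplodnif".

Every pair shown (horos → horossen, revguf → revguffen, semfos → semfossen, …) follows the same rule: double the final consonant and add -en.
So zuplodnif → zuplodniffen.

zuplodniffen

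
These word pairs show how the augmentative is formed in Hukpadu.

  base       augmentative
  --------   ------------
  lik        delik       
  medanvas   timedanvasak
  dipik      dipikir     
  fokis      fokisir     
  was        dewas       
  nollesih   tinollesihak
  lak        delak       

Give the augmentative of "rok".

was and fokis both end in -s yet inflect differently (dewas, fokisir), so the final letter is not what conditions the rule; the number of vowels is.
"rok" has 1 vowel. The stems with 1 vowel (lak → delak, lik → delik, was → dewas) add the prefix de-.
So rok → derok.

derok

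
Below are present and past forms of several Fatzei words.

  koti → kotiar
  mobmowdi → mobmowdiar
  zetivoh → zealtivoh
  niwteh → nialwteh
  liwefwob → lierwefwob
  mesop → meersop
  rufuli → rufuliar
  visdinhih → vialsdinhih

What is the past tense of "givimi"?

givimiar

visdinhih and mobmowdi both have last vowel 'i' yet inflect differently (vialsdinhih, mobmowdiar), so the last vowel is not what conditions the rule; the final letter is.
"givimi" ends in -i. The stems ending in -i (mobmowdi → mobmowdiar, koti → kotiar, rufuli → rufuliar) add -ar.
So givimi → givimiar.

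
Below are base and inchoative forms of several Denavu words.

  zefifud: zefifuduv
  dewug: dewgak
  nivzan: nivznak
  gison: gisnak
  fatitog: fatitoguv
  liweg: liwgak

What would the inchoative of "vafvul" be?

dewug and fatitog both end in -g yet inflect differently (dewgak, fatitoguv), so the final letter is not what conditions the rule; the number of vowels is.
"vafvul" has 2 vowels. The stems with 2 vowels (gison → gisnak, dewug → dewgak, nivzan → nivznak) delete the last vowel and add -ak.
The other pattern: stems with 3 vowels add -uv.
So vafvul → vafvlak.

vafvlak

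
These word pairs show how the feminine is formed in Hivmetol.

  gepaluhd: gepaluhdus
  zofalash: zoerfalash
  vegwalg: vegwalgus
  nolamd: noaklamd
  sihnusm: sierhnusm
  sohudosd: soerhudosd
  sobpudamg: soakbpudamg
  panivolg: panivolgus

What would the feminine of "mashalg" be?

sohudosd and nolamd both end in -d yet inflect differently (soerhudosd, noaklamd), so the final letter is not what conditions the rule; the second-to-last letter is.
"mashalg" has second-to-last letter 'l'. The stems whose second-to-last letter is 'l' (vegwalg → vegwalgus, panivolg → panivolgus) add -us.
So mashalg → mashalgus.

mashalgus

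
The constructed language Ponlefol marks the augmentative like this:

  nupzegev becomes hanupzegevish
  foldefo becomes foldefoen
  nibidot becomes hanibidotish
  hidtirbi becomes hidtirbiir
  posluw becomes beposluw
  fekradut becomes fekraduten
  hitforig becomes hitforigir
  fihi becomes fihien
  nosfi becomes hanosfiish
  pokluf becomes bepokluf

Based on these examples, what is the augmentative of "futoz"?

"futoz" begins with f-. The stems beginning with f- (fekradut → fekraduten, fihi → fihien, foldefo → foldefoen) add -en.
So futoz → futozen.

futozen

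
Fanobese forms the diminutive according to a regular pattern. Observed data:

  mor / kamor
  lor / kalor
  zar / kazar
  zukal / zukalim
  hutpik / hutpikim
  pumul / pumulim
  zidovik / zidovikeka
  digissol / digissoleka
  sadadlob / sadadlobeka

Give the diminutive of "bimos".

"bimos" has 2 vowels. The stems with 2 vowels (zukal → zukalim, hutpik → hutpikim, pumul → pumulim) add -im.
So bimos → bimosim.

bimosim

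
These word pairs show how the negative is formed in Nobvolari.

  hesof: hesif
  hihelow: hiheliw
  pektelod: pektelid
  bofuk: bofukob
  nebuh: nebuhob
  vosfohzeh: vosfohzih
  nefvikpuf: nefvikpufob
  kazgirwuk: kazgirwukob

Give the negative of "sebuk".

nebuh and vosfohzeh both end in -h yet inflect differently (nebuhob, vosfohzih), so the final letter is not what conditions the rule; the last vowel is.
"sebuk" has last vowel 'u'. The stems whose last vowel is 'u' (bofuk → bofukob, kazgirwuk → kazgirwukob, nebuh → nebuhob) add -ob.
The other pattern: stems whose last vowel is 'e' or 'o' change the last vowel to 'i'.
So sebuk → sebukob.

sebukob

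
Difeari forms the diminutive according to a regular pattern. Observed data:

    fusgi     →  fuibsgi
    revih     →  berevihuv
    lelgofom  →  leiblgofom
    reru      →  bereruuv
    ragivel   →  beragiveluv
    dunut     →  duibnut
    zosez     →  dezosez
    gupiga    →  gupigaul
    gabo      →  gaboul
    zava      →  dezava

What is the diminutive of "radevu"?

beradevuuv

gupiga and zava both end in -a yet inflect differently (gupigaul, dezava), so the final letter is not what conditions the rule; the first letter is.
"radevu" begins with r-. The stems beginning with r- (revih → berevihuv, reru → bereruuv, ragivel → beragiveluv) add be- … -uv around the stem.
So radevu → beradevuuv.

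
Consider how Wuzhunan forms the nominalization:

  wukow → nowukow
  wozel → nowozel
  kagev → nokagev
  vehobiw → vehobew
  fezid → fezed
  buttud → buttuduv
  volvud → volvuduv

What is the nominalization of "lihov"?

nolihov

"lihov" has last vowel 'o'. The one such stem in the data (wukow → nowukow) adds the prefix no-, so the same rule applies.
So lihov → nolihov.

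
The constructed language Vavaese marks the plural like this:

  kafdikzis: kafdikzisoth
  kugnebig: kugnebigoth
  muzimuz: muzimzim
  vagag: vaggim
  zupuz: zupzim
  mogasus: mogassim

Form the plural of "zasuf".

kugnebig and vagag both end in -g yet inflect differently (kugnebigoth, vaggim), so the final letter is not what conditions the rule; the last vowel is.
"zasuf" has last vowel 'u'. The stems whose last vowel is 'u' (muzimuz → muzimzim, zupuz → zupzim, mogasus → mogassim) delete the last vowel and add -im.
The other pattern: stems whose last vowel is 'i' add -oth.
So zasuf → zasfim.

zasfim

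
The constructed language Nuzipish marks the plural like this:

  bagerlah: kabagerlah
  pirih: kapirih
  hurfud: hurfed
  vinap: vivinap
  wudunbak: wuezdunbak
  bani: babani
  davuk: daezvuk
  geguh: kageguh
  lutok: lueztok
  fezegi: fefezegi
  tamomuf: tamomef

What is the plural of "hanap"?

"hanap" ends in -p. The one such stem in the data (vinap → vivinap) repeats the first consonant+vowel as a prefix (as do bani, fezegi), so the same rule applies.
So hanap → hahanap.

hahanap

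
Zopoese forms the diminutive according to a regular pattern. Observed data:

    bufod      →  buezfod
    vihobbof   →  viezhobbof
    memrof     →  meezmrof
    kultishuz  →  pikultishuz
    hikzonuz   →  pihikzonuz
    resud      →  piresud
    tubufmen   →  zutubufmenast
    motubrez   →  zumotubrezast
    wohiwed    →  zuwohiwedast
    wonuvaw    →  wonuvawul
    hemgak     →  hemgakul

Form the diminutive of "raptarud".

piraptarud

bufod and resud both end in -d yet inflect differently (buezfod, piresud), so the final letter is not what conditions the rule; the last vowel is.
"raptarud" has last vowel 'u'. The stems whose last vowel is 'u' (kultishuz → pikultishuz, hikzonuz → pihikzonuz, resud → piresud) add the prefix pi-.
So raptarud → piraptarud.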